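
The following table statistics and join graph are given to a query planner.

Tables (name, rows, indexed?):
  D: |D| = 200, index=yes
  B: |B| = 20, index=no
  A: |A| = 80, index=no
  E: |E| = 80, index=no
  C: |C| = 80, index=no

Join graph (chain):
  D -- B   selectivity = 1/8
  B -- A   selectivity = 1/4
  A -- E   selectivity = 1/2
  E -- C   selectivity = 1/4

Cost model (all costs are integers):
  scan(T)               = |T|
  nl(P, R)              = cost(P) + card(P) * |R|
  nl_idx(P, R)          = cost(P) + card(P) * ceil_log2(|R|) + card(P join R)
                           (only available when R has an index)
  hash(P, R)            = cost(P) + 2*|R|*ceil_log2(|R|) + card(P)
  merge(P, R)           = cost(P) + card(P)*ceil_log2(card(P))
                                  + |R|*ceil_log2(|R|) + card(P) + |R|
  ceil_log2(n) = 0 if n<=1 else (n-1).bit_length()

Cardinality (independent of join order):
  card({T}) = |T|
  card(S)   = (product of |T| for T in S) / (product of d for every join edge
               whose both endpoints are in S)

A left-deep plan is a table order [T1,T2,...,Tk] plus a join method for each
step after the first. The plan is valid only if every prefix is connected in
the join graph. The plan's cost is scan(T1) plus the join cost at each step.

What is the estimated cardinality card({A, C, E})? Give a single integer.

Tables in S: A(80), C(80), E(80)
Edges inside S: A-E(d=2), E-C(d=4)
numerator = 80 * 80 * 80 = 512000
denominator = 2 * 4 = 8
card(S) = 512000 / 8 = 64000

64000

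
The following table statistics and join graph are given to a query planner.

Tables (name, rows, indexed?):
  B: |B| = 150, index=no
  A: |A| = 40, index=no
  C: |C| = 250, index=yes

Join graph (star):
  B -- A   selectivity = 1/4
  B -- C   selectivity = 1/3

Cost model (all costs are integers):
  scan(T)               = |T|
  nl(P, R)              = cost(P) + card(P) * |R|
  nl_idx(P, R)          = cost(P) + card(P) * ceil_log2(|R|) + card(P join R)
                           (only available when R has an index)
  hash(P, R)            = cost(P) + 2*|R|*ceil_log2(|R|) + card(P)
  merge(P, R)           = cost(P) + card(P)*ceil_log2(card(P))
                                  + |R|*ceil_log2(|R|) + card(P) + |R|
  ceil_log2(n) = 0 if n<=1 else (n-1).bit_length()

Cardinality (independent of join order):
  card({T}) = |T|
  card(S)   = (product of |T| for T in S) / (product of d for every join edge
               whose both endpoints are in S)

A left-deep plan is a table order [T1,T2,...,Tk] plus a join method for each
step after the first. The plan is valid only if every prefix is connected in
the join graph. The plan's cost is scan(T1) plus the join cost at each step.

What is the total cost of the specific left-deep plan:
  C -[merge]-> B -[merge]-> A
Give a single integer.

191630

step 1: scan C: cost=250, card=250
step 2: join B via merge
    card(P join B) = 250*150/(3) = 12500
    cost = 250 + 250*8 + 150*8 + 250 + 150 = 3850
step 3: join A via merge
    card(P join A) = 12500*40/(4) = 125000
    cost = 3850 + 12500*14 + 40*6 + 12500 + 40 = 191630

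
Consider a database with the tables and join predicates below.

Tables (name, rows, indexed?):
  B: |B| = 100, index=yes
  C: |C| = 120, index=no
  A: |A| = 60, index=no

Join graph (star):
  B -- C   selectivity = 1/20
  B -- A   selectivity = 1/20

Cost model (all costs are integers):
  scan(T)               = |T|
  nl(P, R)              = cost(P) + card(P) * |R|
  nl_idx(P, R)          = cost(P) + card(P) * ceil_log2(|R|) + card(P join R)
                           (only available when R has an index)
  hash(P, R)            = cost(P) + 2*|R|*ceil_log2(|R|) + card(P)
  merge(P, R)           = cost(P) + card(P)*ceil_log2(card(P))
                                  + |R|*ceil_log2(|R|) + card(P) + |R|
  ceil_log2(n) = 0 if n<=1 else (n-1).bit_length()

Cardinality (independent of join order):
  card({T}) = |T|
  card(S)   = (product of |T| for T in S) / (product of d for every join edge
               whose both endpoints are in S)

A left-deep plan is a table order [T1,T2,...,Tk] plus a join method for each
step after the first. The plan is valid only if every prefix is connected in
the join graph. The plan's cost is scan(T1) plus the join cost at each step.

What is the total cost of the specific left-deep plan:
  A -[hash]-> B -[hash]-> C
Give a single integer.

3500

step 1: scan A: cost=60, card=60
step 2: join B via hash
    card(P join B) = 60*100/(20) = 300
    cost = 60 + 2*100*7 + 60 = 1520
step 3: join C via hash
    card(P join C) = 300*120/(20) = 1800
    cost = 1520 + 2*120*7 + 300 = 3500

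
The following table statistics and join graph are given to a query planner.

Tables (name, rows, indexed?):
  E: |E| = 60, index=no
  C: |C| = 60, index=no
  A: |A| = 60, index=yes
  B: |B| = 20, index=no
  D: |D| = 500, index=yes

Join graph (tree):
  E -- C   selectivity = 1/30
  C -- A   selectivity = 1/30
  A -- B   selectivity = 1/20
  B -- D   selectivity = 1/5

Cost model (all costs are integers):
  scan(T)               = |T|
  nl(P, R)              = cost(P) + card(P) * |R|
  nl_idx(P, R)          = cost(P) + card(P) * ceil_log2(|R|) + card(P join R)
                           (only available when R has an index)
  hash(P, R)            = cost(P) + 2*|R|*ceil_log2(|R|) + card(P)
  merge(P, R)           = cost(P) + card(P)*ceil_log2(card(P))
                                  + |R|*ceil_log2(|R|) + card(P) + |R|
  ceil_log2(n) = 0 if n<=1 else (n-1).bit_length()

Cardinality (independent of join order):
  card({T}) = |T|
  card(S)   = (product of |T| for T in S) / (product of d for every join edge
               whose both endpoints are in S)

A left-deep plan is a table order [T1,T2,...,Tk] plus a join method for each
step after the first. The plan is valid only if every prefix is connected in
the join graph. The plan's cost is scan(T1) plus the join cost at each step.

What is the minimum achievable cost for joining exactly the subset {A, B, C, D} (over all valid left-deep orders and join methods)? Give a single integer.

Selinger DP over subsets of {A,B,C,D}:
  {C}: scan cost=60, card=60
  {A}: scan cost=60, card=60
  {B}: scan cost=20, card=20
  {D}: scan cost=500, card=500
  {AC}: card=120; try (A,nl_idx)→540, (C,hash)→840, (A,hash)→840, (C,merge)→900, (A,merge)→900, (C,nl)→3660 …(+1); best=540 via (A,nl_idx)
  {AB}: card=60; try (A,nl_idx)→200, (B,hash)→320, (A,merge)→560, (B,merge)→600, (A,hash)→760, (A,nl)→1220 …(+1); best=200 via (A,nl_idx)
  {BD}: card=2000; try (B,hash)→1200, (D,nl_idx)→2200, (D,merge)→5140, (B,merge)→5620, (D,hash)→9040, (D,nl)→10020 …(+1); best=1200 via (B,hash)
  {ABC}: card=120; try (B,hash)→860, (C,hash)→980, (C,merge)→1040, (B,merge)→1620, (B,nl)→2940, (C,nl)→3800; best=860 via (B,hash)
  {ABD}: card=6000; try (A,hash)→3920, (D,merge)→5620, (D,nl_idx)→6740, (D,hash)→9260, (A,nl_idx)→19200, (A,merge)→25620 …(+2); best=3920 via (A,hash)
  {ABCD}: card=12000; try (D,merge)→6820, (D,hash)→9980, (C,hash)→10640, (D,nl_idx)→13940, (D,nl)→60860, (C,merge)→88340 …(+1); best=6820 via (D,merge)

6820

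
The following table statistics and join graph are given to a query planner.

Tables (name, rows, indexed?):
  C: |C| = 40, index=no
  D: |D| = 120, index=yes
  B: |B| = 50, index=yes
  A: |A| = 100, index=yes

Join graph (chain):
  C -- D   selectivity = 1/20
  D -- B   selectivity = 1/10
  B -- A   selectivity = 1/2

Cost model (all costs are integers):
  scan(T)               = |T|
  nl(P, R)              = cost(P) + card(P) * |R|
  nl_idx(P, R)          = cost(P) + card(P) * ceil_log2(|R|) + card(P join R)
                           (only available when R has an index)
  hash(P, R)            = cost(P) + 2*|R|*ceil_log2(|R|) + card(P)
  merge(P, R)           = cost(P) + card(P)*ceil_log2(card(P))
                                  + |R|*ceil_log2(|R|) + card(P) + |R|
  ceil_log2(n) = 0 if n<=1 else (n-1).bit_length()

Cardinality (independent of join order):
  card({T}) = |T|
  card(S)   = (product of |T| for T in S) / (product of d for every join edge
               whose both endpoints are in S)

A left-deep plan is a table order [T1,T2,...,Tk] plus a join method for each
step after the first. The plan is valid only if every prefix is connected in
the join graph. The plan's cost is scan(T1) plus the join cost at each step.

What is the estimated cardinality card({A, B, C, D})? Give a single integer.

60000

Tables in S: A(100), B(50), C(40), D(120)
Edges inside S: C-D(d=20), D-B(d=10), B-A(d=2)
numerator = 100 * 50 * 40 * 120 = 24000000
denominator = 20 * 10 * 2 = 400
card(S) = 24000000 / 400 = 60000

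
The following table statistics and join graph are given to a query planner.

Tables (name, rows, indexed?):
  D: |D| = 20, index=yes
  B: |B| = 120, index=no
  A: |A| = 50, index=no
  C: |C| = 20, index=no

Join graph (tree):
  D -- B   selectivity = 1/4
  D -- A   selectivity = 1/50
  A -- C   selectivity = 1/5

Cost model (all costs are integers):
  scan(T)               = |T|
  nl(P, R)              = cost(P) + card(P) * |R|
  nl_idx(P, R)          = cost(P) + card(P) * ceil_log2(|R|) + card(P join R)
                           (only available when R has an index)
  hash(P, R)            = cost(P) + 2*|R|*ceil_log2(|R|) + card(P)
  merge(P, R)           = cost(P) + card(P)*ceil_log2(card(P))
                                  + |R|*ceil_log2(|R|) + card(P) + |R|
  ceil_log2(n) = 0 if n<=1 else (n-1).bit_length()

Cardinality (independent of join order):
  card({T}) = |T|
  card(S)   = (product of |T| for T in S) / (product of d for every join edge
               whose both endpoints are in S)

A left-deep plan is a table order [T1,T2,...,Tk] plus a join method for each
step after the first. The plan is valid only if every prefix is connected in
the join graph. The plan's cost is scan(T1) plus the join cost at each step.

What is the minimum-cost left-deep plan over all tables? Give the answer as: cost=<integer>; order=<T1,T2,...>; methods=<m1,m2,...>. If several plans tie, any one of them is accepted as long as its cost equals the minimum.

cost=2120; order=A,D,C,B; methods=hash,hash,merge

Selinger DP (subsets sized 1..n):
  {D}: scan cost=20, card=20
  {B}: scan cost=120, card=120
  {A}: scan cost=50, card=50
  {C}: scan cost=20, card=20
  {BD}: card=600; try (D,hash)→440, (B,merge)→1100, (D,merge)→1200, (D,nl_idx)→1320, (B,hash)→1720, (B,nl)→2420 …(+1); best=440 via (D,hash)
  {AD}: card=20; try (D,hash)→300, (D,nl_idx)→320, (A,merge)→490, (D,merge)→520, (A,hash)→640, (A,nl)→1020 …(+1); best=300 via (D,hash)
  {AC}: card=200; try (C,hash)→300, (A,merge)→490, (C,merge)→520, (A,hash)→640, (A,nl)→1020, (C,nl)→1050; best=300 via (C,hash)
  {ABD}: card=600; try (B,merge)→1380, (A,hash)→1640, (B,hash)→2000, (B,nl)→2700, (A,merge)→7390, (A,nl)→30440; best=1380 via (B,merge)
  {ACD}: card=80; try (C,hash)→520, (C,merge)→540, (D,hash)→700, (C,nl)→700, (D,nl_idx)→1380, (D,merge)→2220 …(+1); best=520 via (C,hash)
  {ABCD}: card=2400; try (B,merge)→2120, (C,hash)→2180, (B,hash)→2280, (C,merge)→8100, (B,nl)→10120, (C,nl)→13380; best=2120 via (B,merge)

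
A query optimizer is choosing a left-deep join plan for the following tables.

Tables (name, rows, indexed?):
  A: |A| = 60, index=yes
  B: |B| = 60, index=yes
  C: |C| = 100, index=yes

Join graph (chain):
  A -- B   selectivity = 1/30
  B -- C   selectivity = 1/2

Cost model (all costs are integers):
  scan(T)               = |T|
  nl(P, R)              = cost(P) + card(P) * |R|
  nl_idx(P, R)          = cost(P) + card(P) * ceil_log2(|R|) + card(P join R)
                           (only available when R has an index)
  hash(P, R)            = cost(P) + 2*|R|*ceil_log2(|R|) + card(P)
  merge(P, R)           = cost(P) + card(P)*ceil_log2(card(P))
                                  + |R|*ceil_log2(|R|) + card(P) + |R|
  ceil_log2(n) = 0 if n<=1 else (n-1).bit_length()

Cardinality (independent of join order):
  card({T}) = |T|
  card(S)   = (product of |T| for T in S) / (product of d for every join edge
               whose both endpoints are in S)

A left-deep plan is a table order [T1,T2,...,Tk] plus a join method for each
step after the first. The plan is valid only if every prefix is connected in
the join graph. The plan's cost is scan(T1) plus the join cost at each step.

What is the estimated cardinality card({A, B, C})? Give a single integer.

6000

Tables in S: A(60), B(60), C(100)
Edges inside S: A-B(d=30), B-C(d=2)
numerator = 60 * 60 * 100 = 360000
denominator = 30 * 2 = 60
card(S) = 360000 / 60 = 6000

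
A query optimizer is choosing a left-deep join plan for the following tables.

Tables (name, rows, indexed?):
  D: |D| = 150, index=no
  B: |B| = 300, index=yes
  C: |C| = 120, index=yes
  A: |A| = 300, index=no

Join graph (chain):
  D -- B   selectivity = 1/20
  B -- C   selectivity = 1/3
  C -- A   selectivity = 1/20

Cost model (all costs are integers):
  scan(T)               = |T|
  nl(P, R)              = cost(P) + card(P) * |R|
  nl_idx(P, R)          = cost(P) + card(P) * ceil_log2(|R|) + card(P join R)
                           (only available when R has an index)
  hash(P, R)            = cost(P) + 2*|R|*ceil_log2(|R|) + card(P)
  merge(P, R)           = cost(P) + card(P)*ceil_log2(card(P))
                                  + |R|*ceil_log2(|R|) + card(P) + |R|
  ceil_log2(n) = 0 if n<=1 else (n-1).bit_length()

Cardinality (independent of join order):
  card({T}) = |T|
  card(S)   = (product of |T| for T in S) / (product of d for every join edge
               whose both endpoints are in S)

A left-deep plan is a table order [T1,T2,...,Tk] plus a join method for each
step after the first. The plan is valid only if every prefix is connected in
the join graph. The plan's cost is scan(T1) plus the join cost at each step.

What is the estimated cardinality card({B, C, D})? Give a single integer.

90000

Tables in S: B(300), C(120), D(150)
Edges inside S: D-B(d=20), B-C(d=3)
numerator = 300 * 120 * 150 = 5400000
denominator = 20 * 3 = 60
card(S) = 5400000 / 60 = 90000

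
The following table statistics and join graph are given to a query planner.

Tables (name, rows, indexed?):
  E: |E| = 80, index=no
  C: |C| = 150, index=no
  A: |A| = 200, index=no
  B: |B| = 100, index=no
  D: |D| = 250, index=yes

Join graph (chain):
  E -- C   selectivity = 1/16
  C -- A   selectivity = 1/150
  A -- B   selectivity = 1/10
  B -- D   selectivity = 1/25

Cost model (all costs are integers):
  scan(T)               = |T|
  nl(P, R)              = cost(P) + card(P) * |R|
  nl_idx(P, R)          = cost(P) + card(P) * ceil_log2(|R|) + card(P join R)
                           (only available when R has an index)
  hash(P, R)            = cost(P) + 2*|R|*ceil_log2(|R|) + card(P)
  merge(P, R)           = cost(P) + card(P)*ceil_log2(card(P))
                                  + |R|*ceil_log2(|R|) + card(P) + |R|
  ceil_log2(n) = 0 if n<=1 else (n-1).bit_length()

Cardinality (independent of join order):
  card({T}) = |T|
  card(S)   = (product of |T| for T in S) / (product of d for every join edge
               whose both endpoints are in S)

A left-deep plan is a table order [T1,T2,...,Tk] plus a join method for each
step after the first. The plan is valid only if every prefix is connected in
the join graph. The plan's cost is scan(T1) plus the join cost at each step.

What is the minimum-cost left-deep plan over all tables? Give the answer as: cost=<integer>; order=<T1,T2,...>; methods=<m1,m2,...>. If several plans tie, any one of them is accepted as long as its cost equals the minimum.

cost=20520; order=A,C,E,B,D; methods=hash,hash,hash,hash

Selinger DP (subsets sized 1..n):
  {E}: scan cost=80, card=80
  {C}: scan cost=150, card=150
  {A}: scan cost=200, card=200
  {B}: scan cost=100, card=100
  {D}: scan cost=250, card=250
  {CE}: card=750; try (E,hash)→1420, (C,merge)→2070, (E,merge)→2140, (C,hash)→2560, (C,nl)→12080, (E,nl)→12150; best=1420 via (E,hash)
  {AC}: card=200; try (C,hash)→2800, (A,merge)→3300, (C,merge)→3350, (A,hash)→3500, (A,nl)→30150, (C,nl)→30200; best=2800 via (C,hash)
  {AB}: card=2000; try (B,hash)→1800, (A,merge)→2700, (B,merge)→2800, (A,hash)→3400, (A,nl)→20100, (B,nl)→20200; best=1800 via (B,hash)
  {BD}: card=1000; try (D,nl_idx)→1900, (B,hash)→1900, (D,merge)→3150, (B,merge)→3300, (D,hash)→4200, (D,nl)→25100 …(+1); best=1900 via (D,nl_idx)
  {ACE}: card=1000; try (E,hash)→4120, (E,merge)→5240, (A,hash)→5370, (A,merge)→11470, (E,nl)→18800, (A,nl)→151420; best=4120 via (E,hash)
  {ABC}: card=2000; try (B,hash)→4400, (B,merge)→5400, (C,hash)→6200, (B,nl)→22800, (C,merge)→27150, (C,nl)→301800; best=4400 via (B,hash)
  {ABD}: card=20000; try (A,hash)→6100, (D,hash)→7800, (A,merge)→14700, (D,merge)→28050, (D,nl_idx)→37800, (A,nl)→201900 …(+1); best=6100 via (A,hash)
  {ABCE}: card=10000; try (B,hash)→6520, (E,hash)→7520, (B,merge)→15920, (E,merge)→29040, (B,nl)→104120, (E,nl)→164400; best=6520 via (B,hash)
  {ABCD}: card=20000; try (D,hash)→10400, (C,hash)→28500, (D,merge)→30650, (D,nl_idx)→40400, (C,merge)→327450, (D,nl)→504400 …(+1); best=10400 via (D,hash)
  {ABCDE}: card=100000; try (D,hash)→20520, (E,hash)→31520, (D,merge)→158770, (D,nl_idx)→186520, (E,merge)→331040, (E,nl)→1610400 …(+1); best=20520 via (D,hash)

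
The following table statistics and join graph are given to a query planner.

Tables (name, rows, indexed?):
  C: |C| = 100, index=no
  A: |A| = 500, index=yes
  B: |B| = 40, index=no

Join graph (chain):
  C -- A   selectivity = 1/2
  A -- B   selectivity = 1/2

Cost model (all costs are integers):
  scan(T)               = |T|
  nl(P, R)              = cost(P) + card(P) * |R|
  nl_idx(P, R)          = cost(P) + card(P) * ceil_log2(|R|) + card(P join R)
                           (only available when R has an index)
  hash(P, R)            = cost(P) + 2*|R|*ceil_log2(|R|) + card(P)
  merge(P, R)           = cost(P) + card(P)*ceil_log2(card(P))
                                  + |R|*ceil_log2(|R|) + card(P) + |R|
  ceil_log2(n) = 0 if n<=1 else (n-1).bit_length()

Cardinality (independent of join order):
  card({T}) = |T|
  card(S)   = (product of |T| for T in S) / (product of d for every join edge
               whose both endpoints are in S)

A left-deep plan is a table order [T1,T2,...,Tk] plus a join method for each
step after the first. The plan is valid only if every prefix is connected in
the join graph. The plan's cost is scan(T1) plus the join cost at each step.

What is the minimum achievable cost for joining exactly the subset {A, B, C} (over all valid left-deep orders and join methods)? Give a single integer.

Selinger DP over subsets of {A,B,C}:
  {C}: scan cost=100, card=100
  {A}: scan cost=500, card=500
  {B}: scan cost=40, card=40
  {AC}: card=25000; try (C,hash)→2400, (A,merge)→5900, (C,merge)→6300, (A,hash)→9200, (A,nl_idx)→26000, (A,nl)→50100 …(+1); best=2400 via (C,hash)
  {AB}: card=10000; try (B,hash)→1480, (A,merge)→5320, (B,merge)→5780, (A,hash)→9080, (A,nl_idx)→10400, (A,nl)→20040 …(+1); best=1480 via (B,hash)
  {ABC}: card=500000; try (C,hash)→12880, (B,hash)→27880, (C,merge)→152280, (B,merge)→402680, (C,nl)→1001480, (B,nl)→1002400; best=12880 via (C,hash)

12880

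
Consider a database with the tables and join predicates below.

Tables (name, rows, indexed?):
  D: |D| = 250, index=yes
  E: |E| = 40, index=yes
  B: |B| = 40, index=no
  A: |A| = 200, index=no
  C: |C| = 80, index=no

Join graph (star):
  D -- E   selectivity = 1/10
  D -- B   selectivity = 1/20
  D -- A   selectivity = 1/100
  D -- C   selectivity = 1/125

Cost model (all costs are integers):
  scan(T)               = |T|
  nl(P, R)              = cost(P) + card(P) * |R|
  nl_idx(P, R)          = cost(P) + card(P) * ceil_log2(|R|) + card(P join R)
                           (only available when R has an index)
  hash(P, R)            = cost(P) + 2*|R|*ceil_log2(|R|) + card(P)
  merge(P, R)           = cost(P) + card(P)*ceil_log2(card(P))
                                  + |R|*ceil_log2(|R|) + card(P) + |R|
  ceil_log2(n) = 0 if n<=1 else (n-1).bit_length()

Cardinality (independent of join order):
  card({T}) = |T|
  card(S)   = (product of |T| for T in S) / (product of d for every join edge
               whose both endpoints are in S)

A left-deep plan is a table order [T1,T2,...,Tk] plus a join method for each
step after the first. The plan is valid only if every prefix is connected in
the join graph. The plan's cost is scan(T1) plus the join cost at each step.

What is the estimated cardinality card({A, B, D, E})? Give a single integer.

4000

Tables in S: A(200), B(40), D(250), E(40)
Edges inside S: D-E(d=10), D-B(d=20), D-A(d=100)
numerator = 200 * 40 * 250 * 40 = 80000000
denominator = 10 * 20 * 100 = 20000
card(S) = 80000000 / 20000 = 4000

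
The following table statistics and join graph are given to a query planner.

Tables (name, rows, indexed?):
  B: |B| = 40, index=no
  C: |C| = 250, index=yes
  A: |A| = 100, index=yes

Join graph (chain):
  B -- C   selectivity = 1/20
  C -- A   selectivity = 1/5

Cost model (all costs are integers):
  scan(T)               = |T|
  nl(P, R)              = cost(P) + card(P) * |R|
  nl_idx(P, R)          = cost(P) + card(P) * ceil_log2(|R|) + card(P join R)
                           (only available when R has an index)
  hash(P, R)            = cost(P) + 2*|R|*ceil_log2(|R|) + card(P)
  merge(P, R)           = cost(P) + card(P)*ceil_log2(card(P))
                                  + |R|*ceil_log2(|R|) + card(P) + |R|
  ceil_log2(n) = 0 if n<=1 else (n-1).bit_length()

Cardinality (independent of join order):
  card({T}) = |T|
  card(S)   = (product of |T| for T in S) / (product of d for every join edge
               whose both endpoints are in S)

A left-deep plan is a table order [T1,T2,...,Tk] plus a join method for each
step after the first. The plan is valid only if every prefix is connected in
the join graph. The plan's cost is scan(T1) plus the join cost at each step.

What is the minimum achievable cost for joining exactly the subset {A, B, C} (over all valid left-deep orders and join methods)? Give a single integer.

2760

Selinger DP over subsets of {A,B,C}:
  {B}: scan cost=40, card=40
  {C}: scan cost=250, card=250
  {A}: scan cost=100, card=100
  {BC}: card=500; try (C,nl_idx)→860, (B,hash)→980, (C,merge)→2570, (B,merge)→2780, (C,hash)→4080, (C,nl)→10040 …(+1); best=860 via (C,nl_idx)
  {AC}: card=5000; try (A,hash)→1900, (C,merge)→3150, (A,merge)→3300, (C,hash)→4200, (C,nl_idx)→5900, (A,nl_idx)→7000 …(+2); best=1900 via (A,hash)
  {ABC}: card=10000; try (A,hash)→2760, (A,merge)→6660, (B,hash)→7380, (A,nl_idx)→14360, (A,nl)→50860, (B,merge)→72180 …(+1); best=2760 via (A,hash)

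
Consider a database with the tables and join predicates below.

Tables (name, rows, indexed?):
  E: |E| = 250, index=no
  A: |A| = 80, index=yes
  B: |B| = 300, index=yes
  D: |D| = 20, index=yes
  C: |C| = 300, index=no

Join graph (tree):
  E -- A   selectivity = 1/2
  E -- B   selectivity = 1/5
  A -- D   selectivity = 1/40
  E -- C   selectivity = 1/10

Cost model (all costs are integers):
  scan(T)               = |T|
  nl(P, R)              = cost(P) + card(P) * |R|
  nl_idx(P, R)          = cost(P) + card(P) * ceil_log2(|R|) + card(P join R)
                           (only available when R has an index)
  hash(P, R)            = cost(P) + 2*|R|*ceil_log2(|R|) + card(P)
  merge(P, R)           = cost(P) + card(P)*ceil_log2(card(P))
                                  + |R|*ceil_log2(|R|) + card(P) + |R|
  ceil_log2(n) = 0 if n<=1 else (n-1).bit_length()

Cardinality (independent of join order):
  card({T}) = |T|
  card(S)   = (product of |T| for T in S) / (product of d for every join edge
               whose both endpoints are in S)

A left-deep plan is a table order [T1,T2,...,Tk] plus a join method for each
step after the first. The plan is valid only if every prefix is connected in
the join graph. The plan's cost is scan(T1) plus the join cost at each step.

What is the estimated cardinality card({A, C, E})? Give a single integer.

300000

Tables in S: A(80), C(300), E(250)
Edges inside S: E-A(d=2), E-C(d=10)
numerator = 80 * 300 * 250 = 6000000
denominator = 2 * 10 = 20
card(S) = 6000000 / 20 = 300000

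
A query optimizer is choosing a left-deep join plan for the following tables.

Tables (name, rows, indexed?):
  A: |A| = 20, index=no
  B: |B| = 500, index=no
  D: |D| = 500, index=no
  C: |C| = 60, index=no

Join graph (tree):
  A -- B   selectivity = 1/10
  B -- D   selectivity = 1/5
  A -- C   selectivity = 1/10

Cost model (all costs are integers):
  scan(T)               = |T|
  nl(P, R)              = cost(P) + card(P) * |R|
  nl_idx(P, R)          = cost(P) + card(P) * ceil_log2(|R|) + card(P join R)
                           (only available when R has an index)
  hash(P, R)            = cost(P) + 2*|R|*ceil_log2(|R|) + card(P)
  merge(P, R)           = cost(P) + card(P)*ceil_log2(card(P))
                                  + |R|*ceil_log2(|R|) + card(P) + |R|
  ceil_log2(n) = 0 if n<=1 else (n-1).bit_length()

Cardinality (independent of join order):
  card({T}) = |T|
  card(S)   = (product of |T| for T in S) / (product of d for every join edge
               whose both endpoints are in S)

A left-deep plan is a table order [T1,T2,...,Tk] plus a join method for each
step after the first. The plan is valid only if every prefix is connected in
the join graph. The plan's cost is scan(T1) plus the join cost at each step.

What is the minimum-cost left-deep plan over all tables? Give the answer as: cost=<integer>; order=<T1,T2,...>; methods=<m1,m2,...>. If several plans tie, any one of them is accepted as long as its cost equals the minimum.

Selinger DP (subsets sized 1..n):
  {A}: scan cost=20, card=20
  {B}: scan cost=500, card=500
  {D}: scan cost=500, card=500
  {C}: scan cost=60, card=60
  {AB}: card=1000; try (A,hash)→1200, (B,merge)→5140, (A,merge)→5620, (B,hash)→9040, (B,nl)→10020, (A,nl)→10500; best=1200 via (A,hash)
  {AC}: card=120; try (A,hash)→320, (C,merge)→560, (A,merge)→600, (C,hash)→760, (C,nl)→1220, (A,nl)→1260; best=320 via (A,hash)
  {BD}: card=50000; try (D,hash)→10000, (B,hash)→10000, (D,merge)→10500, (B,merge)→10500, (D,nl)→250500, (B,nl)→250500; best=10000 via (D,hash)
  {ABD}: card=100000; try (D,hash)→11200, (D,merge)→17200, (A,hash)→60200, (D,nl)→501200, (A,merge)→860120, (A,nl)→1010000; best=11200 via (D,hash)
  {ABC}: card=6000; try (C,hash)→2920, (B,merge)→6280, (B,hash)→9440, (C,merge)→12620, (B,nl)→60320, (C,nl)→61200; best=2920 via (C,hash)
  {ABCD}: card=600000; try (D,hash)→17920, (D,merge)→91920, (C,hash)→111920, (C,merge)→1811620, (D,nl)→3002920, (C,nl)→6011200; best=17920 via (D,hash)

cost=17920; order=B,A,C,D; methods=hash,hash,hash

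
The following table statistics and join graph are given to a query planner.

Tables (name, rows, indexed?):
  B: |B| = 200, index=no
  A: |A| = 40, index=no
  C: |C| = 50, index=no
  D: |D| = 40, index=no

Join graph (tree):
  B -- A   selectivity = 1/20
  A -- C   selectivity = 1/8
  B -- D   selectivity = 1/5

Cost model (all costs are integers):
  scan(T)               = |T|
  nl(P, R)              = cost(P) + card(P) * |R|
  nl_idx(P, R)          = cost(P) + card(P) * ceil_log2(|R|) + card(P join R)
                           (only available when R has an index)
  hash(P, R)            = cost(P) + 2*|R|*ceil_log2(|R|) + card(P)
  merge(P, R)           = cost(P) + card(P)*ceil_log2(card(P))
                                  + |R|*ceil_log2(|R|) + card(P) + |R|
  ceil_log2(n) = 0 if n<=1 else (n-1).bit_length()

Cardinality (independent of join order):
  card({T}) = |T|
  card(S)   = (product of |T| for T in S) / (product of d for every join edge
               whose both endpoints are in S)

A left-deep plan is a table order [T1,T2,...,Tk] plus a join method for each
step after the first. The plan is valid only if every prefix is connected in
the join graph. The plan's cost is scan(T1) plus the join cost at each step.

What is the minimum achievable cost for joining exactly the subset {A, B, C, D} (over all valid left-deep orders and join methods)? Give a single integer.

Selinger DP over subsets of {A,B,C,D}:
  {B}: scan cost=200, card=200
  {A}: scan cost=40, card=40
  {C}: scan cost=50, card=50
  {D}: scan cost=40, card=40
  {AB}: card=400; try (A,hash)→880, (B,merge)→2120, (A,merge)→2280, (B,hash)→3280, (B,nl)→8040, (A,nl)→8200; best=880 via (A,hash)
  {BD}: card=1600; try (D,hash)→880, (B,merge)→2120, (D,merge)→2280, (B,hash)→3280, (B,nl)→8040, (D,nl)→8200; best=880 via (D,hash)
  {AC}: card=250; try (A,hash)→580, (C,merge)→670, (C,hash)→680, (A,merge)→680, (C,nl)→2040, (A,nl)→2050; best=580 via (A,hash)
  {ABC}: card=2500; try (C,hash)→1880, (B,hash)→4030, (B,merge)→4630, (C,merge)→5230, (C,nl)→20880, (B,nl)→50580; best=1880 via (C,hash)
  {ABD}: card=3200; try (D,hash)→1760, (A,hash)→2960, (D,merge)→5160, (D,nl)→16880, (A,merge)→20360, (A,nl)→64880; best=1760 via (D,hash)
  {ABCD}: card=20000; try (D,hash)→4860, (C,hash)→5560, (D,merge)→34660, (C,merge)→43710, (D,nl)→101880, (C,nl)→161760; best=4860 via (D,hash)

4860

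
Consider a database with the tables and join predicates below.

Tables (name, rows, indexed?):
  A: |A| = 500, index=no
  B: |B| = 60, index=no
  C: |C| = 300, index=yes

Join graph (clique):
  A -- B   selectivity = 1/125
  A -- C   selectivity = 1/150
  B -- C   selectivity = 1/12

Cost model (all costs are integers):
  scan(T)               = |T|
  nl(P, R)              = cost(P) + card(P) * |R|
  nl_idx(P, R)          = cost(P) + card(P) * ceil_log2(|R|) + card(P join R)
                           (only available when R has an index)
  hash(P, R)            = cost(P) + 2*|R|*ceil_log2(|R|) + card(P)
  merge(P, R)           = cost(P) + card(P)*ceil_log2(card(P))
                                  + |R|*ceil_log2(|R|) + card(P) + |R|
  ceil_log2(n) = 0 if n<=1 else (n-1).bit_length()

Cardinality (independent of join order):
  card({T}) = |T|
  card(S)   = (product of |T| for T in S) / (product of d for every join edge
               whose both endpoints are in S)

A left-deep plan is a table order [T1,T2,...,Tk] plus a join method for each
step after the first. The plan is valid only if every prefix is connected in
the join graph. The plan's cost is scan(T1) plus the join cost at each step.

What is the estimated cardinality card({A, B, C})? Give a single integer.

Tables in S: A(500), B(60), C(300)
Edges inside S: A-B(d=125), A-C(d=150), B-C(d=12)
numerator = 500 * 60 * 300 = 9000000
denominator = 125 * 150 * 12 = 225000
card(S) = 9000000 / 225000 = 40

40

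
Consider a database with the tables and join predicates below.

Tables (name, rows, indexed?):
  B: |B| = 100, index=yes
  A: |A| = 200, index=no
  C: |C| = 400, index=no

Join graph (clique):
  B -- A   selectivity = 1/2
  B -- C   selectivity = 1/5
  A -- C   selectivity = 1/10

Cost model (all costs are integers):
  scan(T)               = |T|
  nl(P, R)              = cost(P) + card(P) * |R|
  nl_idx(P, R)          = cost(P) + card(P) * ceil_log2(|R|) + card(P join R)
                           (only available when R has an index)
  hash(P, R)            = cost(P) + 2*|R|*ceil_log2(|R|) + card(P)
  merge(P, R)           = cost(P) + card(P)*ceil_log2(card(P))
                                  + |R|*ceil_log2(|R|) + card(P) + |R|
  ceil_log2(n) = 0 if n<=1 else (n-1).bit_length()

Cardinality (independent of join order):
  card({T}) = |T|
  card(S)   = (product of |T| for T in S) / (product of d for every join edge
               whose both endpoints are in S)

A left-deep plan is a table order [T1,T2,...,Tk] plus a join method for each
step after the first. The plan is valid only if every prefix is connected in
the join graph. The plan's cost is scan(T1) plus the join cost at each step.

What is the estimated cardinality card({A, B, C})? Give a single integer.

80000

Tables in S: A(200), B(100), C(400)
Edges inside S: B-A(d=2), B-C(d=5), A-C(d=10)
numerator = 200 * 100 * 400 = 8000000
denominator = 2 * 5 * 10 = 100
card(S) = 8000000 / 100 = 80000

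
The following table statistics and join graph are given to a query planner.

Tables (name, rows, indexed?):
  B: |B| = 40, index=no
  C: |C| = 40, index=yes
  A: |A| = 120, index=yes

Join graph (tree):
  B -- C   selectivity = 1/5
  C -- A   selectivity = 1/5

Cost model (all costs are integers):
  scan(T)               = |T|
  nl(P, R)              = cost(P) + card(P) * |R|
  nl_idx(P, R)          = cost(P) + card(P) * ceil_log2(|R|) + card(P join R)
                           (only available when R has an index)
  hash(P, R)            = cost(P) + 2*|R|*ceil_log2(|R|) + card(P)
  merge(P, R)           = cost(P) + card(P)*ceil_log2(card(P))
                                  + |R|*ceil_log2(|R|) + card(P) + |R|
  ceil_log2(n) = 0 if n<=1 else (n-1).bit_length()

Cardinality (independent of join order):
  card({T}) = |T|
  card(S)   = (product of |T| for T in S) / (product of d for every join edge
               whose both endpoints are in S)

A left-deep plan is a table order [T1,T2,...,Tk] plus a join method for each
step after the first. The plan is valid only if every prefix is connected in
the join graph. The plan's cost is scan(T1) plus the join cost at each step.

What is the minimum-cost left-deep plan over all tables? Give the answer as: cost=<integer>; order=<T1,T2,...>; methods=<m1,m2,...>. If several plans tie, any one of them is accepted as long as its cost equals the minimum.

Selinger DP (subsets sized 1..n):
  {B}: scan cost=40, card=40
  {C}: scan cost=40, card=40
  {A}: scan cost=120, card=120
  {BC}: card=320; try (C,hash)→560, (B,hash)→560, (C,merge)→600, (C,nl_idx)→600, (B,merge)→600, (C,nl)→1640 …(+1); best=560 via (C,hash)
  {AC}: card=960; try (C,hash)→720, (A,merge)→1280, (A,nl_idx)→1280, (C,merge)→1360, (A,hash)→1760, (C,nl_idx)→1800 …(+2); best=720 via (C,hash)
  {ABC}: card=7680; try (B,hash)→2160, (A,hash)→2560, (A,merge)→4720, (A,nl_idx)→10480, (B,merge)→11560, (A,nl)→38960 …(+1); best=2160 via (B,hash)

cost=2160; order=A,C,B; methods=hash,hash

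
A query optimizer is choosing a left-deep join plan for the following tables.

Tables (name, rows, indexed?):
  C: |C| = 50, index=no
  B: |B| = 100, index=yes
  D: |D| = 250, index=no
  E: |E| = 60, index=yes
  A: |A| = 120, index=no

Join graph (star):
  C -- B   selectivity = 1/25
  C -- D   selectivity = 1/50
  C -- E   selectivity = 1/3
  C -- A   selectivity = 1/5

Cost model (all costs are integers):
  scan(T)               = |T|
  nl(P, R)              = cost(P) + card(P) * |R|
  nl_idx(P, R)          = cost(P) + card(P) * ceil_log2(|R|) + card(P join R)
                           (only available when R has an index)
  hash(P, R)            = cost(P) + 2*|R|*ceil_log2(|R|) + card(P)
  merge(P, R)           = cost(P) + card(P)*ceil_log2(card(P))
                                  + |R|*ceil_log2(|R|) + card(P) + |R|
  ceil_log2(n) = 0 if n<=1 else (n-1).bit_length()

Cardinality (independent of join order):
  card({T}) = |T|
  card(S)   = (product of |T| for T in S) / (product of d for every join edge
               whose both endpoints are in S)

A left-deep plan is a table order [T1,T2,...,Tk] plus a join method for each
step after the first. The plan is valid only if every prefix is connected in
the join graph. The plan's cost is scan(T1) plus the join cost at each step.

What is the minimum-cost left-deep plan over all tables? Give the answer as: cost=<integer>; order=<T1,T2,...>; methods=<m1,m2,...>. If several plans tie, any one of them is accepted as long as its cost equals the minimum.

Selinger DP (subsets sized 1..n):
  {C}: scan cost=50, card=50
  {B}: scan cost=100, card=100
  {D}: scan cost=250, card=250
  {E}: scan cost=60, card=60
  {A}: scan cost=120, card=120
  {BC}: card=200; try (B,nl_idx)→600, (C,hash)→800, (B,merge)→1200, (C,merge)→1250, (B,hash)→1500, (B,nl)→5050 …(+1); best=600 via (B,nl_idx)
  {CD}: card=250; try (C,hash)→1100, (D,merge)→2650, (C,merge)→2850, (D,hash)→4100, (D,nl)→12550, (C,nl)→12750; best=1100 via (C,hash)
  {CE}: card=1000; try (C,hash)→720, (E,hash)→820, (E,merge)→820, (C,merge)→830, (E,nl_idx)→1350, (E,nl)→3050 …(+1); best=720 via (C,hash)
  {AC}: card=1200; try (C,hash)→840, (A,merge)→1360, (C,merge)→1430, (A,hash)→1780, (A,nl)→6050, (C,nl)→6120; best=840 via (C,hash)
  {BCD}: card=1000; try (B,hash)→2750, (B,nl_idx)→3850, (B,merge)→4150, (D,merge)→4650, (D,hash)→4800, (B,nl)→26100 …(+1); best=2750 via (B,hash)
  {BCE}: card=4000; try (E,hash)→1520, (E,merge)→2820, (B,hash)→3120, (E,nl_idx)→5800, (B,nl_idx)→11720, (B,merge)→12520 …(+2); best=1520 via (E,hash)
  {ABC}: card=4800; try (A,hash)→2480, (A,merge)→3360, (B,hash)→3440, (B,nl_idx)→14040, (B,merge)→16040, (A,nl)→24600 …(+1); best=2480 via (A,hash)
  {CDE}: card=5000; try (E,hash)→2070, (E,merge)→3770, (D,hash)→5720, (E,nl_idx)→7600, (D,merge)→13970, (E,nl)→16100 …(+1); best=2070 via (E,hash)
  {ACD}: card=6000; try (A,hash)→3030, (A,merge)→4310, (D,hash)→6040, (D,merge)→17490, (A,nl)→31100, (D,nl)→300840; best=3030 via (A,hash)
  {ACE}: card=24000; try (E,hash)→2760, (A,hash)→3400, (A,merge)→12680, (E,merge)→15660, (E,nl_idx)→32040, (E,nl)→72840 …(+1); best=2760 via (E,hash)
  {BCDE}: card=20000; try (E,hash)→4470, (B,hash)→8470, (D,hash)→9520, (E,merge)→14170, (E,nl_idx)→28750, (D,merge)→55770 …(+5); best=4470 via (E,hash)
  {ABCD}: card=24000; try (A,hash)→5430, (B,hash)→10430, (D,hash)→11280, (A,merge)→14710, (B,nl_idx)→69030, (D,merge)→71930 …(+4); best=5430 via (A,hash)
  {ABCE}: card=96000; try (A,hash)→7200, (E,hash)→8000, (B,hash)→28160, (A,merge)→54480, (E,merge)→70100, (E,nl_idx)→127280 …(+5); best=7200 via (A,hash)
  {ACDE}: card=120000; try (A,hash)→8750, (E,hash)→9750, (D,hash)→30760, (A,merge)→73030, (E,merge)→87450, (E,nl_idx)→159030 …(+4); best=8750 via (A,hash)
  {ABCDE}: card=480000; try (A,hash)→26150, (E,hash)→30150, (D,hash)→107200, (B,hash)→130150, (A,merge)→325430, (E,merge)→389850 …(+8); best=26150 via (A,hash)

cost=26150; order=D,C,B,E,A; methods=hash,hash,hash,hash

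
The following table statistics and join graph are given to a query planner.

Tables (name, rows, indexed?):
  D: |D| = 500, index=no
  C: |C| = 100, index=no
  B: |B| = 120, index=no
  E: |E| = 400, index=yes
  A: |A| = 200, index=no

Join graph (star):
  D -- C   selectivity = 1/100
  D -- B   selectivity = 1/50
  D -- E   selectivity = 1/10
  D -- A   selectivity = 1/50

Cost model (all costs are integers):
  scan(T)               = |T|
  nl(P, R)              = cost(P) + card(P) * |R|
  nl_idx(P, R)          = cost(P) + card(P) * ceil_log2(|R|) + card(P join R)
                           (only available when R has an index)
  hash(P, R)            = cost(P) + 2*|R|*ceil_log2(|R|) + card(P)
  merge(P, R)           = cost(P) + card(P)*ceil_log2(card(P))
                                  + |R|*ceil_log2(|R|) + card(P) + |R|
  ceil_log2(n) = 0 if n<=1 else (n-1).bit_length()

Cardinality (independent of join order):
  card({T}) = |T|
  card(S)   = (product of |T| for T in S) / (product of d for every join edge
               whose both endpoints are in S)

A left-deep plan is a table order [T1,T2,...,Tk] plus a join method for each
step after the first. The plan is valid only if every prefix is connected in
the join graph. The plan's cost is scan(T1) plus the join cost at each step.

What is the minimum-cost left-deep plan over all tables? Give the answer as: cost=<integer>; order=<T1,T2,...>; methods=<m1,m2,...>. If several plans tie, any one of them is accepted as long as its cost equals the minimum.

cost=20980; order=D,C,B,A,E; methods=hash,hash,hash,hash

Selinger DP (subsets sized 1..n):
  {D}: scan cost=500, card=500
  {C}: scan cost=100, card=100
  {B}: scan cost=120, card=120
  {E}: scan cost=400, card=400
  {A}: scan cost=200, card=200
  {CD}: card=500; try (C,hash)→2400, (D,merge)→5900, (C,merge)→6300, (D,hash)→9200, (D,nl)→50100, (C,nl)→50500; best=2400 via (C,hash)
  {BD}: card=1200; try (B,hash)→2680, (D,merge)→6080, (B,merge)→6460, (D,hash)→9240, (D,nl)→60120, (B,nl)→60500; best=2680 via (B,hash)
  {DE}: card=20000; try (E,hash)→8200, (D,merge)→9400, (E,merge)→9500, (D,hash)→9800, (E,nl_idx)→25000, (D,nl)→200400 …(+1); best=8200 via (E,hash)
  {AD}: card=2000; try (A,hash)→4200, (D,merge)→7000, (A,merge)→7300, (D,hash)→9400, (D,nl)→100200, (A,nl)→100500; best=4200 via (A,hash)
  {BCD}: card=1200; try (B,hash)→4580, (C,hash)→5280, (B,merge)→8360, (C,merge)→17880, (B,nl)→62400, (C,nl)→122680; best=4580 via (B,hash)
  {CDE}: card=20000; try (E,hash)→10100, (E,merge)→11400, (E,nl_idx)→26900, (C,hash)→29600, (E,nl)→202400, (C,merge)→329000 …(+1); best=10100 via (E,hash)
  {ACD}: card=2000; try (A,hash)→6100, (C,hash)→7600, (A,merge)→9200, (C,merge)→29000, (A,nl)→102400, (C,nl)→204200; best=6100 via (A,hash)
  {BDE}: card=48000; try (E,hash)→11080, (E,merge)→21080, (B,hash)→29880, (E,nl_idx)→61480, (B,merge)→329160, (E,nl)→482680 …(+1); best=11080 via (E,hash)
  {ABD}: card=4800; try (A,hash)→7080, (B,hash)→7880, (A,merge)→18880, (B,merge)→29160, (A,nl)→242680, (B,nl)→244200; best=7080 via (A,hash)
  {ADE}: card=80000; try (E,hash)→13400, (A,hash)→31400, (E,merge)→32200, (E,nl_idx)→102200, (A,merge)→330000, (E,nl)→804200 …(+1); best=13400 via (E,hash)
  {BCDE}: card=48000; try (E,hash)→12980, (E,merge)→22980, (B,hash)→31780, (C,hash)→60480, (E,nl_idx)→63380, (B,merge)→331060 …(+4); best=12980 via (E,hash)
  {ABCD}: card=4800; try (A,hash)→8980, (B,hash)→9780, (C,hash)→13280, (A,merge)→20780, (B,merge)→31060, (C,merge)→75080 …(+3); best=8980 via (A,hash)
  {ACDE}: card=80000; try (E,hash)→15300, (A,hash)→33300, (E,merge)→34100, (C,hash)→94800, (E,nl_idx)→104100, (A,merge)→331900 …(+4); best=15300 via (E,hash)
  {ABDE}: card=192000; try (E,hash)→19080, (A,hash)→62280, (E,merge)→78280, (B,hash)→95080, (E,nl_idx)→242280, (A,merge)→828880 …(+4); best=19080 via (E,hash)
  {ABCDE}: card=192000; try (E,hash)→20980, (A,hash)→64180, (E,merge)→80180, (B,hash)→96980, (C,hash)→212480, (E,nl_idx)→244180 …(+7); best=20980 via (E,hash)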